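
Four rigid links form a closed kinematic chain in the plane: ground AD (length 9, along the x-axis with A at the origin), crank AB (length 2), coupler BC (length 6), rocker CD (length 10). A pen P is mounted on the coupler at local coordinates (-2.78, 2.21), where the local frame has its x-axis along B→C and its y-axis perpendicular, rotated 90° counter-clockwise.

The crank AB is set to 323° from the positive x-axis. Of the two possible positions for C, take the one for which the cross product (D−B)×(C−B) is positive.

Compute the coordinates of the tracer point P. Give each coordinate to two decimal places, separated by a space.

0.14 -4.44

A=(0,0), D=(9.00,0)
B = A + 2.00·(cos323°, sin323°) = (1.5973, -1.2036)
|BD| = 7.4999
circle(B,6.00) ∩ circle(D,10.00): a=-0.5167, h=5.9777
  candidates: C₊=(0.1279,4.6137) cross=44.832; C₋=(2.0466,-7.1868) cross=-44.832
  mode + wants cross > 0 → take C=(0.1279,4.6137) (cross=44.832)
ex = (C−B)/|BC| = (-0.2449,0.9695); ey = (-0.9695,-0.2449)
P = B + -2.78·ex + 2.21·ey = (0.1354,-4.4402)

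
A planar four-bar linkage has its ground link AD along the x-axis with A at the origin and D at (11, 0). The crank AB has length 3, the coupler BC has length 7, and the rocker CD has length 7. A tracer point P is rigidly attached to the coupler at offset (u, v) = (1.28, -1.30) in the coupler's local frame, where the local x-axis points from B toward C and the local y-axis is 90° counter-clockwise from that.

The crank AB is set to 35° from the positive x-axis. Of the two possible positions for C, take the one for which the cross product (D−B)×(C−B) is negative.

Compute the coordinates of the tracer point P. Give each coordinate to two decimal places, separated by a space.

A=(0,0), D=(11.00,0)
B = A + 3.00·(cos35°, sin35°) = (2.4575, 1.7207)
|BD| = 8.7141
circle(B,7.00) ∩ circle(D,7.00): a=4.3571, h=5.4787
  candidates: C₊=(7.8106,6.2312) cross=47.742; C₋=(5.6469,-4.5104) cross=-47.742
  mode - wants cross < 0 → take C=(5.6469,-4.5104) (cross=-47.742)
ex = (C−B)/|BC| = (0.4556,-0.8902); ey = (0.8902,0.4556)
P = B + 1.28·ex + -1.30·ey = (1.8834,-0.0110)

1.88 -0.01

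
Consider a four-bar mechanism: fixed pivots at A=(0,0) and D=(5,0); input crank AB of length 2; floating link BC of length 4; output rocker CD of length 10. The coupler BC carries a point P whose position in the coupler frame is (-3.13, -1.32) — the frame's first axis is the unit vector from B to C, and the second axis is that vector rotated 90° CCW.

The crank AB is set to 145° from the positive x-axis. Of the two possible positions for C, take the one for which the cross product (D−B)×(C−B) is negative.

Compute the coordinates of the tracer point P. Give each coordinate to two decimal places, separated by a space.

A=(0,0), D=(5.00,0)
B = A + 2.00·(cos145°, sin145°) = (-1.6383, 1.1472)
|BD| = 6.7367
circle(B,4.00) ∩ circle(D,10.00): a=-2.8662, h=2.7902
  candidates: C₊=(-3.9875,4.3846) cross=18.797; C₋=(-4.9377,-1.1142) cross=-18.797
  mode - wants cross < 0 → take C=(-4.9377,-1.1142) (cross=-18.797)
ex = (C−B)/|BC| = (-0.8249,-0.5653); ey = (0.5653,-0.8249)
P = B + -3.13·ex + -1.32·ey = (0.1972,4.0055)

0.20 4.01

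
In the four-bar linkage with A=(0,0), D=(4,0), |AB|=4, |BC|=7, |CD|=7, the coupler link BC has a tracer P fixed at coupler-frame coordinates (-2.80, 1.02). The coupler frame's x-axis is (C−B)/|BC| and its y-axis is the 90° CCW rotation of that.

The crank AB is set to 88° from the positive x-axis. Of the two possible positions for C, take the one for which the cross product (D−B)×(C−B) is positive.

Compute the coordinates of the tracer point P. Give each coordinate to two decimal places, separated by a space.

A=(0,0), D=(4.00,0)
B = A + 4.00·(cos88°, sin88°) = (0.1396, 3.9976)
|BD| = 5.5573
circle(B,7.00) ∩ circle(D,7.00): a=2.7786, h=6.4249
  candidates: C₊=(6.6915,6.4619) cross=35.705; C₋=(-2.5519,-2.4643) cross=-35.705
  mode + wants cross > 0 → take C=(6.6915,6.4619) (cross=35.705)
ex = (C−B)/|BC| = (0.9360,0.3520); ey = (-0.3520,0.9360)
P = B + -2.80·ex + 1.02·ey = (-2.8402,3.9665)

-2.84 3.97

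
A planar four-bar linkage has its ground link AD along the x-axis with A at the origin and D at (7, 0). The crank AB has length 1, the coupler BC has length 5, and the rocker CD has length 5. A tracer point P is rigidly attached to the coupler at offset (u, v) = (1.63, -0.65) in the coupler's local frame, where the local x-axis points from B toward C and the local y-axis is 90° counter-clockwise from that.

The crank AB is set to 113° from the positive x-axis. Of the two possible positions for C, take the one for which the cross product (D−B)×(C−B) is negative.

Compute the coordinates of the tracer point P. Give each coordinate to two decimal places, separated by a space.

A=(0,0), D=(7.00,0)
B = A + 1.00·(cos113°, sin113°) = (-0.3907, 0.9205)
|BD| = 7.4478
circle(B,5.00) ∩ circle(D,5.00): a=3.7239, h=3.3365
  candidates: C₊=(3.7170,3.7712) cross=24.850; C₋=(2.8923,-2.8507) cross=-24.850
  mode - wants cross < 0 → take C=(2.8923,-2.8507) (cross=-24.850)
ex = (C−B)/|BC| = (0.6566,-0.7542); ey = (0.7542,0.6566)
P = B + 1.63·ex + -0.65·ey = (0.1893,-0.7357)

0.19 -0.74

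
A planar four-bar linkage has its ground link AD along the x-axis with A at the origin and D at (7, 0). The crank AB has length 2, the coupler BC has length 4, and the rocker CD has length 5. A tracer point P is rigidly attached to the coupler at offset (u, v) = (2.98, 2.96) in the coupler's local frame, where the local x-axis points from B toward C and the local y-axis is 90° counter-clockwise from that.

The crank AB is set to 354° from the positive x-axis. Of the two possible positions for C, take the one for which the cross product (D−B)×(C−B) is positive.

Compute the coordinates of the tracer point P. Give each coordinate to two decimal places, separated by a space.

A=(0,0), D=(7.00,0)
B = A + 2.00·(cos354°, sin354°) = (1.9890, -0.2091)
|BD| = 5.0153
circle(B,4.00) ∩ circle(D,5.00): a=1.6104, h=3.6615
  candidates: C₊=(3.4454,3.5164) cross=18.364; C₋=(3.7507,-3.8002) cross=-18.364
  mode + wants cross > 0 → take C=(3.4454,3.5164) (cross=18.364)
ex = (C−B)/|BC| = (0.3641,0.9314); ey = (-0.9314,0.3641)
P = B + 2.98·ex + 2.96·ey = (0.3172,3.6441)

0.32 3.64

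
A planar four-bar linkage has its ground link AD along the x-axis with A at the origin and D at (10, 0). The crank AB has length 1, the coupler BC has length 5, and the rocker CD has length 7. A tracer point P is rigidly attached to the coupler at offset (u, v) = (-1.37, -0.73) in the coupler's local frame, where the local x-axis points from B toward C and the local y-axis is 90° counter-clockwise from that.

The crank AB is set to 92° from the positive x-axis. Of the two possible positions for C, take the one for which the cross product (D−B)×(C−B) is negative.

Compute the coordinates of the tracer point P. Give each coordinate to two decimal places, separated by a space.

-1.52 1.46

A=(0,0), D=(10.00,0)
B = A + 1.00·(cos92°, sin92°) = (-0.0349, 0.9994)
|BD| = 10.0845
circle(B,5.00) ∩ circle(D,7.00): a=3.8523, h=3.1874
  candidates: C₊=(4.1143,3.7893) cross=32.144; C₋=(3.4826,-2.5541) cross=-32.144
  mode - wants cross < 0 → take C=(3.4826,-2.5541) (cross=-32.144)
ex = (C−B)/|BC| = (0.7035,-0.7107); ey = (0.7107,0.7035)
P = B + -1.37·ex + -0.73·ey = (-1.5175,1.4595)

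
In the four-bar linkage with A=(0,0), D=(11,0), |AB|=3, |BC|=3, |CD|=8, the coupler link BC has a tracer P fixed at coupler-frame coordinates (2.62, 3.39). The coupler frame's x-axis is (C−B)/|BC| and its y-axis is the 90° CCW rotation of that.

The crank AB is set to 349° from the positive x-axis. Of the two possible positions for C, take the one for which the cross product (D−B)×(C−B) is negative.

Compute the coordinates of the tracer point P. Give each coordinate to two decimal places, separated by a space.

6.93 -2.14

A=(0,0), D=(11.00,0)
B = A + 3.00·(cos349°, sin349°) = (2.9449, -0.5724)
|BD| = 8.0754
circle(B,3.00) ∩ circle(D,8.00): a=0.6323, h=2.9326
  candidates: C₊=(3.3677,2.3976) cross=23.682; C₋=(3.7835,-3.4528) cross=-23.682
  mode - wants cross < 0 → take C=(3.7835,-3.4528) (cross=-23.682)
ex = (C−B)/|BC| = (0.2795,-0.9601); ey = (0.9601,0.2795)
P = B + 2.62·ex + 3.39·ey = (6.9321,-2.1403)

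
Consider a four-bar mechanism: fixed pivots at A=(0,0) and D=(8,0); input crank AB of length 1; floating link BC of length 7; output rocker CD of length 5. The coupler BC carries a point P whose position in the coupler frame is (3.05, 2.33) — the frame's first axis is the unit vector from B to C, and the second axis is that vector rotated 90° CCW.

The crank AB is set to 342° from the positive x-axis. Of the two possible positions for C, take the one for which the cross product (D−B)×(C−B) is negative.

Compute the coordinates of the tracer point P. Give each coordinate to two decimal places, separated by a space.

4.79 -0.43

A=(0,0), D=(8.00,0)
B = A + 1.00·(cos342°, sin342°) = (0.9511, -0.3090)
|BD| = 7.0557
circle(B,7.00) ∩ circle(D,5.00): a=5.2286, h=4.6542
  candidates: C₊=(5.9708,4.5697) cross=32.839; C₋=(6.3785,-4.7298) cross=-32.839
  mode - wants cross < 0 → take C=(6.3785,-4.7298) (cross=-32.839)
ex = (C−B)/|BC| = (0.7753,-0.6315); ey = (0.6315,0.7753)
P = B + 3.05·ex + 2.33·ey = (4.7873,-0.4286)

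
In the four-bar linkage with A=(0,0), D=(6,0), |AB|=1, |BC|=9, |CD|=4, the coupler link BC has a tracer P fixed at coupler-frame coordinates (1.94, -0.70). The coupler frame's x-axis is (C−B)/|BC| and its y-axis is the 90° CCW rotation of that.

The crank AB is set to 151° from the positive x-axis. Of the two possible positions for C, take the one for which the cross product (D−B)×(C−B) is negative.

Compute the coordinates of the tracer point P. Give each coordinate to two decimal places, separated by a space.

A=(0,0), D=(6.00,0)
B = A + 1.00·(cos151°, sin151°) = (-0.8746, 0.4848)
|BD| = 6.8917
circle(B,9.00) ∩ circle(D,4.00): a=8.1617, h=3.7930
  candidates: C₊=(7.5337,3.6943) cross=26.140; C₋=(7.0000,-3.8730) cross=-26.140
  mode - wants cross < 0 → take C=(7.0000,-3.8730) (cross=-26.140)
ex = (C−B)/|BC| = (0.8750,-0.4842); ey = (0.4842,0.8750)
P = B + 1.94·ex + -0.70·ey = (0.4839,-1.0670)

0.48 -1.07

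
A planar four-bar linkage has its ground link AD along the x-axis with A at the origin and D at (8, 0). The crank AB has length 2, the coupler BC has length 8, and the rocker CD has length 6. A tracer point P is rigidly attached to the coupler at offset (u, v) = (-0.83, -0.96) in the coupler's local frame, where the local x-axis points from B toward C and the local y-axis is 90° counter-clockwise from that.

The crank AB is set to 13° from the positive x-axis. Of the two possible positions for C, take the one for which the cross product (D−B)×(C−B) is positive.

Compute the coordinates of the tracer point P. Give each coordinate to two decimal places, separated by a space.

2.02 -0.82

A=(0,0), D=(8.00,0)
B = A + 2.00·(cos13°, sin13°) = (1.9487, 0.4499)
|BD| = 6.0680
circle(B,8.00) ∩ circle(D,6.00): a=5.3412, h=5.9558
  candidates: C₊=(7.7168,5.9933) cross=36.140; C₋=(6.8336,-5.8855) cross=-36.140
  mode + wants cross > 0 → take C=(7.7168,5.9933) (cross=36.140)
ex = (C−B)/|BC| = (0.7210,0.6929); ey = (-0.6929,0.7210)
P = B + -0.83·ex + -0.96·ey = (2.0155,-0.8174)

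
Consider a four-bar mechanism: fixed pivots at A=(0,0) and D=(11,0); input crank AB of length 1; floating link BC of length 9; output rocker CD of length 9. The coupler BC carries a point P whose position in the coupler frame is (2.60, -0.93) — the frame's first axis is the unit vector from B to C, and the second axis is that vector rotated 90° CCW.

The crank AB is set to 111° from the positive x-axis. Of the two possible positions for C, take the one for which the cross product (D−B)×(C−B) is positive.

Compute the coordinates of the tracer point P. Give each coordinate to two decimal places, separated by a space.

2.12 2.16

A=(0,0), D=(11.00,0)
B = A + 1.00·(cos111°, sin111°) = (-0.3584, 0.9336)
|BD| = 11.3967
circle(B,9.00) ∩ circle(D,9.00): a=5.6983, h=6.9663
  candidates: C₊=(5.8915,7.4097) cross=79.392; C₋=(4.7502,-6.4761) cross=-79.392
  mode + wants cross > 0 → take C=(5.8915,7.4097) (cross=79.392)
ex = (C−B)/|BC| = (0.6944,0.7196); ey = (-0.7196,0.6944)
P = B + 2.60·ex + -0.93·ey = (2.1163,2.1586)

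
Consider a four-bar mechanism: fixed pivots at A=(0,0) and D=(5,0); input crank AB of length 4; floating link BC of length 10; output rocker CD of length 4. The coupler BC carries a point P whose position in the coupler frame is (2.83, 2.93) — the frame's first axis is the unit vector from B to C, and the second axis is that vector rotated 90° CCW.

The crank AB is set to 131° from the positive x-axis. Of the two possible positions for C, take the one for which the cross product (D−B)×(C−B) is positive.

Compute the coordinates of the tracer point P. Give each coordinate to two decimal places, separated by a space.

0.15 6.01

A=(0,0), D=(5.00,0)
B = A + 4.00·(cos131°, sin131°) = (-2.6242, 3.0188)
|BD| = 8.2001
circle(B,10.00) ∩ circle(D,4.00): a=9.2219, h=3.8673
  candidates: C₊=(7.3738,3.2195) cross=31.712; C₋=(4.5263,-3.9719) cross=-31.712
  mode + wants cross > 0 → take C=(7.3738,3.2195) (cross=31.712)
ex = (C−B)/|BC| = (0.9998,0.0201); ey = (-0.0201,0.9998)
P = B + 2.83·ex + 2.93·ey = (0.1464,6.0050)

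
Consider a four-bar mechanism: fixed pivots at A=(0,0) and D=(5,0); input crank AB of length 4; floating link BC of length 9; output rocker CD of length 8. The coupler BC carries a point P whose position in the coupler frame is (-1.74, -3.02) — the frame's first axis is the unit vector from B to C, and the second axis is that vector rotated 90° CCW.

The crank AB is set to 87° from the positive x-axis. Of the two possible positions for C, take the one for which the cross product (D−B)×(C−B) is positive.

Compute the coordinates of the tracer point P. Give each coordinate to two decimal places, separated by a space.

A=(0,0), D=(5.00,0)
B = A + 4.00·(cos87°, sin87°) = (0.2093, 3.9945)
|BD| = 6.2375
circle(B,9.00) ∩ circle(D,8.00): a=4.4815, h=7.8049
  candidates: C₊=(8.6496,7.1190) cross=48.683; C₋=(-1.3470,-4.8699) cross=-48.683
  mode + wants cross > 0 → take C=(8.6496,7.1190) (cross=48.683)
ex = (C−B)/|BC| = (0.9378,0.3472); ey = (-0.3472,0.9378)
P = B + -1.74·ex + -3.02·ey = (-0.3740,0.5583)

-0.37 0.56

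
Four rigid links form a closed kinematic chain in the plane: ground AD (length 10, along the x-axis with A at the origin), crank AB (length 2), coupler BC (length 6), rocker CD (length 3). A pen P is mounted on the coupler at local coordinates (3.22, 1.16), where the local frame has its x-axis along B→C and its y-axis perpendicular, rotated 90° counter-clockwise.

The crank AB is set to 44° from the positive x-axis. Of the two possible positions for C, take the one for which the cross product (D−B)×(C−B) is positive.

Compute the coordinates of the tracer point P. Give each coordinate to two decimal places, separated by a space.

4.62 2.64

A=(0,0), D=(10.00,0)
B = A + 2.00·(cos44°, sin44°) = (1.4387, 1.3893)
|BD| = 8.6733
circle(B,6.00) ∩ circle(D,3.00): a=5.8932, h=1.1273
  candidates: C₊=(7.4363,1.5580) cross=9.777; C₋=(7.0752,-0.6674) cross=-9.777
  mode + wants cross > 0 → take C=(7.4363,1.5580) (cross=9.777)
ex = (C−B)/|BC| = (0.9996,0.0281); ey = (-0.0281,0.9996)
P = B + 3.22·ex + 1.16·ey = (4.6248,2.6394)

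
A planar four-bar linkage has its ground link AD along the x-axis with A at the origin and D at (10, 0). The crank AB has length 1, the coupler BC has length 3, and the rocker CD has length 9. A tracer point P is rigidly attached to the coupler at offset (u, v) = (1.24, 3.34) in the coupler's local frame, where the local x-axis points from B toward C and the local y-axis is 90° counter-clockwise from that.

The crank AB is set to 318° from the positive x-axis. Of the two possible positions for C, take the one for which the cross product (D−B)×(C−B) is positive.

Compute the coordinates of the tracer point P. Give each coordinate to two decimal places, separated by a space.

A=(0,0), D=(10.00,0)
B = A + 1.00·(cos318°, sin318°) = (0.7431, -0.6691)
|BD| = 9.2810
circle(B,3.00) ∩ circle(D,9.00): a=0.7616, h=2.9017
  candidates: C₊=(1.2936,2.2799) cross=26.931; C₋=(1.7120,-3.5084) cross=-26.931
  mode + wants cross > 0 → take C=(1.2936,2.2799) (cross=26.931)
ex = (C−B)/|BC| = (0.1835,0.9830); ey = (-0.9830,0.1835)
P = B + 1.24·ex + 3.34·ey = (-2.3126,1.1626)

-2.31 1.16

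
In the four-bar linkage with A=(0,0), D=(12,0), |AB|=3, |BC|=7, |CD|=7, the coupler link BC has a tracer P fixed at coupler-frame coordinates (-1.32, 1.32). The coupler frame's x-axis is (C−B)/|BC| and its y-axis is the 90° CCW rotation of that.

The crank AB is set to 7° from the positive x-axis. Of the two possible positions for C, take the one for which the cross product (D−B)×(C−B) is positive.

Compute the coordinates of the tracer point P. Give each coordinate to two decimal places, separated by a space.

A=(0,0), D=(12.00,0)
B = A + 3.00·(cos7°, sin7°) = (2.9776, 0.3656)
|BD| = 9.0298
circle(B,7.00) ∩ circle(D,7.00): a=4.5149, h=5.3494
  candidates: C₊=(7.7054,5.5278) cross=48.304; C₋=(7.2722,-5.1622) cross=-48.304
  mode + wants cross > 0 → take C=(7.7054,5.5278) (cross=48.304)
ex = (C−B)/|BC| = (0.6754,0.7375); ey = (-0.7375,0.6754)
P = B + -1.32·ex + 1.32·ey = (1.1127,0.2837)

1.11 0.28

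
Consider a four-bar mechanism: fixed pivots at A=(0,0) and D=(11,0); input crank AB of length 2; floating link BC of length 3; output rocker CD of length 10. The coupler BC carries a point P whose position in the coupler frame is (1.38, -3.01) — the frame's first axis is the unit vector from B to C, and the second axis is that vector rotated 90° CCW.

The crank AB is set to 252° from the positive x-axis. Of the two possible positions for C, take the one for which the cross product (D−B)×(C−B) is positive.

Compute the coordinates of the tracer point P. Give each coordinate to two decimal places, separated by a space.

2.66 -2.39

A=(0,0), D=(11.00,0)
B = A + 2.00·(cos252°, sin252°) = (-0.6180, -1.9021)
|BD| = 11.7727
circle(B,3.00) ∩ circle(D,10.00): a=2.0215, h=2.2167
  candidates: C₊=(1.0187,0.6120) cross=26.096; C₋=(1.7350,-3.7630) cross=-26.096
  mode + wants cross > 0 → take C=(1.0187,0.6120) (cross=26.096)
ex = (C−B)/|BC| = (0.5456,0.8380); ey = (-0.8380,0.5456)
P = B + 1.38·ex + -3.01·ey = (2.6574,-2.3878)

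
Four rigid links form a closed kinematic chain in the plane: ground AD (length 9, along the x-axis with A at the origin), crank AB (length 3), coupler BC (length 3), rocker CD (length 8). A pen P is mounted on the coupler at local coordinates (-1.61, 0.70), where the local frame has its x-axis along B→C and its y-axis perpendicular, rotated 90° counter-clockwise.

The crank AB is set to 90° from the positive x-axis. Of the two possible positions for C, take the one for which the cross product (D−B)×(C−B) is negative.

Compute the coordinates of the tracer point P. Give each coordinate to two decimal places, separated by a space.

0.12 4.75

A=(0,0), D=(9.00,0)
B = A + 3.00·(cos90°, sin90°) = (0.0000, 3.0000)
|BD| = 9.4868
circle(B,3.00) ∩ circle(D,8.00): a=1.8447, h=2.3658
  candidates: C₊=(2.4981,4.6611) cross=22.444; C₋=(1.0019,0.1722) cross=-22.444
  mode - wants cross < 0 → take C=(1.0019,0.1722) (cross=-22.444)
ex = (C−B)/|BC| = (0.3340,-0.9426); ey = (0.9426,0.3340)
P = B + -1.61·ex + 0.70·ey = (0.1222,4.7513)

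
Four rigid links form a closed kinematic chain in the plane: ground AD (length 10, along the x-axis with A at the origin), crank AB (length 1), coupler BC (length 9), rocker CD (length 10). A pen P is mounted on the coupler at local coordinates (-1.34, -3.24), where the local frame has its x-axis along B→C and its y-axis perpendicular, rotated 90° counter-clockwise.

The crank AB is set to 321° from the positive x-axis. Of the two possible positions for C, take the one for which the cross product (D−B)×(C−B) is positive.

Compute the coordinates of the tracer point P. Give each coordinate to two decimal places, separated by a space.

A=(0,0), D=(10.00,0)
B = A + 1.00·(cos321°, sin321°) = (0.7771, -0.6293)
|BD| = 9.2443
circle(B,9.00) ∩ circle(D,10.00): a=3.5945, h=8.2510
  candidates: C₊=(3.8016,7.8473) cross=76.275; C₋=(4.9250,-8.6165) cross=-76.275
  mode + wants cross > 0 → take C=(3.8016,7.8473) (cross=76.275)
ex = (C−B)/|BC| = (0.3360,0.9418); ey = (-0.9418,0.3360)
P = B + -1.34·ex + -3.24·ey = (3.3784,-2.9802)

3.38 -2.98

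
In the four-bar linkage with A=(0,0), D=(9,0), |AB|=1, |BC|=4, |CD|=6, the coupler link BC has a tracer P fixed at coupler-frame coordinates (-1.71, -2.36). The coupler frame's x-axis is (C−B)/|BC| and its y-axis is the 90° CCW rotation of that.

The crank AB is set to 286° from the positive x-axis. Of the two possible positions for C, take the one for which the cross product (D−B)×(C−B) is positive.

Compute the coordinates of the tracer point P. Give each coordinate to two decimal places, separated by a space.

0.58 -3.86

A=(0,0), D=(9.00,0)
B = A + 1.00·(cos286°, sin286°) = (0.2756, -0.9613)
|BD| = 8.7772
circle(B,4.00) ∩ circle(D,6.00): a=3.2493, h=2.3329
  candidates: C₊=(3.2499,1.7134) cross=20.476; C₋=(3.7608,-2.9243) cross=-20.476
  mode + wants cross > 0 → take C=(3.2499,1.7134) (cross=20.476)
ex = (C−B)/|BC| = (0.7436,0.6687); ey = (-0.6687,0.7436)
P = B + -1.71·ex + -2.36·ey = (0.5822,-3.8595)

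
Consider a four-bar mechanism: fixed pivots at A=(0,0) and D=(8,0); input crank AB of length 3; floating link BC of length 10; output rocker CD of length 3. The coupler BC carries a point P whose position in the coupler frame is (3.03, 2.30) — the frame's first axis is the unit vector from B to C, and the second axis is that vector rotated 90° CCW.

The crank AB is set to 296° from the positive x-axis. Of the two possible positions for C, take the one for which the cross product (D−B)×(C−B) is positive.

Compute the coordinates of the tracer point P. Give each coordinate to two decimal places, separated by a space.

A=(0,0), D=(8.00,0)
B = A + 3.00·(cos296°, sin296°) = (1.3151, -2.6964)
|BD| = 7.2082
circle(B,10.00) ∩ circle(D,3.00): a=9.9164, h=1.2907
  candidates: C₊=(10.0287,2.2100) cross=9.304; C₋=(10.9944,-0.1840) cross=-9.304
  mode + wants cross > 0 → take C=(10.0287,2.2100) (cross=9.304)
ex = (C−B)/|BC| = (0.8714,0.4906); ey = (-0.4906,0.8714)
P = B + 3.03·ex + 2.30·ey = (2.8269,0.7944)

2.83 0.79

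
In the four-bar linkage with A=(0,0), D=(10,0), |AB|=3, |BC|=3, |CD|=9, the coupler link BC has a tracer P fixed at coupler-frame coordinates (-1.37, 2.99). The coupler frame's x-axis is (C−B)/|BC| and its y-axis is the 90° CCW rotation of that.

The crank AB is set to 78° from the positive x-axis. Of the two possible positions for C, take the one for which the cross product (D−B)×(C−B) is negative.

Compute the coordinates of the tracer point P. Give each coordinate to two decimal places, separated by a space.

A=(0,0), D=(10.00,0)
B = A + 3.00·(cos78°, sin78°) = (0.6237, 2.9344)
|BD| = 9.8247
circle(B,3.00) ∩ circle(D,9.00): a=1.2481, h=2.7280
  candidates: C₊=(2.6297,5.1652) cross=26.802; C₋=(1.0001,-0.0419) cross=-26.802
  mode - wants cross < 0 → take C=(1.0001,-0.0419) (cross=-26.802)
ex = (C−B)/|BC| = (0.1255,-0.9921); ey = (0.9921,0.1255)
P = B + -1.37·ex + 2.99·ey = (3.4182,4.6687)

3.42 4.67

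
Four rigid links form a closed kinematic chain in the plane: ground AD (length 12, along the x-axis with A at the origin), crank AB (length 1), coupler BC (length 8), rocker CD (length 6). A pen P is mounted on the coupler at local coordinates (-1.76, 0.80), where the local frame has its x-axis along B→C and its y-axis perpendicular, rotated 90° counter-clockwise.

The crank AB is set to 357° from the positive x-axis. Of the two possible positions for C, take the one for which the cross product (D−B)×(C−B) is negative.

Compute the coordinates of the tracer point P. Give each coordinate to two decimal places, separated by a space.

A=(0,0), D=(12.00,0)
B = A + 1.00·(cos357°, sin357°) = (0.9986, -0.0523)
|BD| = 11.0015
circle(B,8.00) ∩ circle(D,6.00): a=6.7733, h=4.2570
  candidates: C₊=(7.7516,4.2369) cross=46.834; C₋=(7.7921,-4.2771) cross=-46.834
  mode - wants cross < 0 → take C=(7.7921,-4.2771) (cross=-46.834)
ex = (C−B)/|BC| = (0.8492,-0.5281); ey = (0.5281,0.8492)
P = B + -1.76·ex + 0.80·ey = (-0.0735,1.5565)

-0.07 1.56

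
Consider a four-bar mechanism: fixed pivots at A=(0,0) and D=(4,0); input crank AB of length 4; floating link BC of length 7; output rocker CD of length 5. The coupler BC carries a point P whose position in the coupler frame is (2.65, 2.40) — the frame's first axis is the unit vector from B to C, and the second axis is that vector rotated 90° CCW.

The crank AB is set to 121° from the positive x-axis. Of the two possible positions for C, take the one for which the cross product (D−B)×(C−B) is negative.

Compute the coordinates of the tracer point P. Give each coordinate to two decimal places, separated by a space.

A=(0,0), D=(4.00,0)
B = A + 4.00·(cos121°, sin121°) = (-2.0602, 3.4287)
|BD| = 6.9628
circle(B,7.00) ∩ circle(D,5.00): a=5.2049, h=4.6808
  candidates: C₊=(4.7748,4.9396) cross=32.591; C₋=(0.1650,-3.2082) cross=-32.591
  mode - wants cross < 0 → take C=(0.1650,-3.2082) (cross=-32.591)
ex = (C−B)/|BC| = (0.3179,-0.9481); ey = (0.9481,0.3179)
P = B + 2.65·ex + 2.40·ey = (1.0577,1.6790)

1.06 1.68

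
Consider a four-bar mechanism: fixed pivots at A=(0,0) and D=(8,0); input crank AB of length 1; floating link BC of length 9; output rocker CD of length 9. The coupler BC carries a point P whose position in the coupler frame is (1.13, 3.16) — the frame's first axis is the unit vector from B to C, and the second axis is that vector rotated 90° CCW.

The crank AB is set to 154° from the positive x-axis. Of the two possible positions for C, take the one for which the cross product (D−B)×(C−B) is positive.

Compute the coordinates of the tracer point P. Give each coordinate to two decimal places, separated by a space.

A=(0,0), D=(8.00,0)
B = A + 1.00·(cos154°, sin154°) = (-0.8988, 0.4384)
|BD| = 8.9096
circle(B,9.00) ∩ circle(D,9.00): a=4.4548, h=7.8202
  candidates: C₊=(3.9354,8.0299) cross=69.674; C₋=(3.1658,-7.5915) cross=-69.674
  mode + wants cross > 0 → take C=(3.9354,8.0299) (cross=69.674)
ex = (C−B)/|BC| = (0.5371,0.8435); ey = (-0.8435,0.5371)
P = B + 1.13·ex + 3.16·ey = (-2.9573,3.0889)

-2.96 3.09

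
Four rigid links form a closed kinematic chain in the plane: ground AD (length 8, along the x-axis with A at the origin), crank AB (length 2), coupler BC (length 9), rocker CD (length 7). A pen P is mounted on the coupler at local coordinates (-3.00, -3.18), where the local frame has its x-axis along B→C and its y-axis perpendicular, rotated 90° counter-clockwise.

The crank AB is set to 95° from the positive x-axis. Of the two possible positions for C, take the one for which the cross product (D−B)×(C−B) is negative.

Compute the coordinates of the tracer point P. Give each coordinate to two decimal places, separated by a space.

-4.41 3.07

A=(0,0), D=(8.00,0)
B = A + 2.00·(cos95°, sin95°) = (-0.1743, 1.9924)
|BD| = 8.4136
circle(B,9.00) ∩ circle(D,7.00): a=6.1085, h=6.6096
  candidates: C₊=(7.3256,6.9674) cross=55.610; C₋=(4.1953,-5.8757) cross=-55.610
  mode - wants cross < 0 → take C=(4.1953,-5.8757) (cross=-55.610)
ex = (C−B)/|BC| = (0.4855,-0.8742); ey = (0.8742,0.4855)
P = B + -3.00·ex + -3.18·ey = (-4.4109,3.0712)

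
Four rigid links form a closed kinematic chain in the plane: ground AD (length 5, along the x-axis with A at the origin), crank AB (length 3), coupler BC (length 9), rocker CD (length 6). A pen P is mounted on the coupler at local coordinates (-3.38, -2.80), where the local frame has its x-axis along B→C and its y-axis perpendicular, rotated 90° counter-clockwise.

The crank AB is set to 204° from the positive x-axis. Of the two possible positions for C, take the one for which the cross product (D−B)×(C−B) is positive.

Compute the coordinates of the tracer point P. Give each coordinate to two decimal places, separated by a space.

A=(0,0), D=(5.00,0)
B = A + 3.00·(cos204°, sin204°) = (-2.7406, -1.2202)
|BD| = 7.8362
circle(B,9.00) ∩ circle(D,6.00): a=6.7894, h=5.9080
  candidates: C₊=(3.0460,5.6729) cross=46.296; C₋=(4.8859,-5.9989) cross=-46.296
  mode + wants cross > 0 → take C=(3.0460,5.6729) (cross=46.296)
ex = (C−B)/|BC| = (0.6430,0.7659); ey = (-0.7659,0.6430)
P = B + -3.38·ex + -2.80·ey = (-2.7693,-5.6092)

-2.77 -5.61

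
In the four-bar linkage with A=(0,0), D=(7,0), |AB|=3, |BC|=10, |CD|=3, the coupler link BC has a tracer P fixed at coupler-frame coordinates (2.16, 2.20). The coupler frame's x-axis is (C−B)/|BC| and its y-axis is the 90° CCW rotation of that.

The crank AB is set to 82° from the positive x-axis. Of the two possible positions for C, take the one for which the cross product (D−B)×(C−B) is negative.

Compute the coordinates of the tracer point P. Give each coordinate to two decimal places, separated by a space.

3.41 3.70

A=(0,0), D=(7.00,0)
B = A + 3.00·(cos82°, sin82°) = (0.4175, 2.9708)
|BD| = 7.2218
circle(B,10.00) ∩ circle(D,3.00): a=9.9113, h=1.3293
  candidates: C₊=(9.9982,0.1052) cross=9.600; C₋=(8.9045,-2.3179) cross=-9.600
  mode - wants cross < 0 → take C=(8.9045,-2.3179) (cross=-9.600)
ex = (C−B)/|BC| = (0.8487,-0.5289); ey = (0.5289,0.8487)
P = B + 2.16·ex + 2.20·ey = (3.4142,3.6956)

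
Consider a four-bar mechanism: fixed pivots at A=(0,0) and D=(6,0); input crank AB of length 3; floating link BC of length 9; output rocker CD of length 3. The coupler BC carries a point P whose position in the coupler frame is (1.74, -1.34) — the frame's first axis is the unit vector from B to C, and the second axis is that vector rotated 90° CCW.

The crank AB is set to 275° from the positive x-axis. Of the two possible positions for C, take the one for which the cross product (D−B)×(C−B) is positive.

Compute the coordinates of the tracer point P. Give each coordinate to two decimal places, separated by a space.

2.46 -2.91

A=(0,0), D=(6.00,0)
B = A + 3.00·(cos275°, sin275°) = (0.2615, -2.9886)
|BD| = 6.4701
circle(B,9.00) ∩ circle(D,3.00): a=8.7991, h=1.8910
  candidates: C₊=(7.1922,2.7529) cross=12.235; C₋=(8.9391,-0.6014) cross=-12.235
  mode + wants cross > 0 → take C=(7.1922,2.7529) (cross=12.235)
ex = (C−B)/|BC| = (0.7701,0.6379); ey = (-0.6379,0.7701)
P = B + 1.74·ex + -1.34·ey = (2.4563,-2.9105)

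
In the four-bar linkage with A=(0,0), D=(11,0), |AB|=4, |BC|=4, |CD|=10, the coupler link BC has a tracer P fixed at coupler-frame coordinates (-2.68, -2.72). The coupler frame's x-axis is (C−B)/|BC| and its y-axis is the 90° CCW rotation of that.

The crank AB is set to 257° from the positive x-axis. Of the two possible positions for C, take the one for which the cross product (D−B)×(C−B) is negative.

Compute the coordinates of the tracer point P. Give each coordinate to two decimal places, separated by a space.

-4.48 -5.21

A=(0,0), D=(11.00,0)
B = A + 4.00·(cos257°, sin257°) = (-0.8998, -3.8975)
|BD| = 12.5218
circle(B,4.00) ∩ circle(D,10.00): a=2.9068, h=2.7479
  candidates: C₊=(1.0073,-0.3814) cross=34.408; C₋=(2.7179,-5.6041) cross=-34.408
  mode - wants cross < 0 → take C=(2.7179,-5.6041) (cross=-34.408)
ex = (C−B)/|BC| = (0.9044,-0.4267); ey = (0.4267,0.9044)
P = B + -2.68·ex + -2.72·ey = (-4.4841,-5.2140)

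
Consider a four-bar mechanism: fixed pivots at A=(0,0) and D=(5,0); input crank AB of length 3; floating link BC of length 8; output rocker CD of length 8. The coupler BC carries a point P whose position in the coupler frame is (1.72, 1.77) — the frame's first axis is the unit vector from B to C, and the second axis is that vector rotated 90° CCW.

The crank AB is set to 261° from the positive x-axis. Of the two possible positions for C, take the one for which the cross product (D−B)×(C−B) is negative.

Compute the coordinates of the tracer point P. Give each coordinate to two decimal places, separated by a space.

1.98 -2.66

A=(0,0), D=(5.00,0)
B = A + 3.00·(cos261°, sin261°) = (-0.4693, -2.9631)
|BD| = 6.2204
circle(B,8.00) ∩ circle(D,8.00): a=3.1102, h=7.3707
  candidates: C₊=(-1.2457,4.9992) cross=45.848; C₋=(5.7764,-7.9622) cross=-45.848
  mode - wants cross < 0 → take C=(5.7764,-7.9622) (cross=-45.848)
ex = (C−B)/|BC| = (0.7807,-0.6249); ey = (0.6249,0.7807)
P = B + 1.72·ex + 1.77·ey = (1.9796,-2.6560)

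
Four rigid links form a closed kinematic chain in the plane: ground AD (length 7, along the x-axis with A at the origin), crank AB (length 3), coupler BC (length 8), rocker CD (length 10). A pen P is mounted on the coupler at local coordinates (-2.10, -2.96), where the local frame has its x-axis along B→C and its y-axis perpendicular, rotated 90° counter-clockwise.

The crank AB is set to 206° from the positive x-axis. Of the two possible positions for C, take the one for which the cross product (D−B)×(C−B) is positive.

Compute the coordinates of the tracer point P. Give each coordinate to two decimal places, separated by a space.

-0.37 -4.10

A=(0,0), D=(7.00,0)
B = A + 3.00·(cos206°, sin206°) = (-2.6964, -1.3151)
|BD| = 9.7852
circle(B,8.00) ∩ circle(D,10.00): a=3.0531, h=7.3945
  candidates: C₊=(-0.6648,6.4226) cross=72.356; C₋=(1.3228,-8.2322) cross=-72.356
  mode + wants cross > 0 → take C=(-0.6648,6.4226) (cross=72.356)
ex = (C−B)/|BC| = (0.2539,0.9672); ey = (-0.9672,0.2539)
P = B + -2.10·ex + -2.96·ey = (-0.3667,-4.0979)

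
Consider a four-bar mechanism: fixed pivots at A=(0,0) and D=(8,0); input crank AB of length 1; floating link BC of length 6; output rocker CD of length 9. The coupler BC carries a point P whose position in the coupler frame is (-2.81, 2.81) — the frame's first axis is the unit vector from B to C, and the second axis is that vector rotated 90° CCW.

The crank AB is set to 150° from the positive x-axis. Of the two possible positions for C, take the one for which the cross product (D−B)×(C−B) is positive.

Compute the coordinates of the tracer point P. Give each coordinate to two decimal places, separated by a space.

A=(0,0), D=(8.00,0)
B = A + 1.00·(cos150°, sin150°) = (-0.8660, 0.5000)
|BD| = 8.8801
circle(B,6.00) ∩ circle(D,9.00): a=1.9063, h=5.6891
  candidates: C₊=(1.3576,6.0728) cross=50.520; C₋=(0.7169,-5.2874) cross=-50.520
  mode + wants cross > 0 → take C=(1.3576,6.0728) (cross=50.520)
ex = (C−B)/|BC| = (0.3706,0.9288); ey = (-0.9288,0.3706)
P = B + -2.81·ex + 2.81·ey = (-4.5173,-1.0685)

-4.52 -1.07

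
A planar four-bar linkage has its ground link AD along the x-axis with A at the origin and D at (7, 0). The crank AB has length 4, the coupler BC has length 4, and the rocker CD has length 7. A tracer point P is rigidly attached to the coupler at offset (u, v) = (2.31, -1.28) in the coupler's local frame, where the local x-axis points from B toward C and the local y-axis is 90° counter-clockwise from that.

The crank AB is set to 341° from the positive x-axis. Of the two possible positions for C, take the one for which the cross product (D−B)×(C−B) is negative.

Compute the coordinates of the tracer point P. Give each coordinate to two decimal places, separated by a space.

A=(0,0), D=(7.00,0)
B = A + 4.00·(cos341°, sin341°) = (3.7821, -1.3023)
|BD| = 3.4714
circle(B,4.00) ∩ circle(D,7.00): a=-3.0173, h=2.6260
  candidates: C₊=(-0.0000,0.0000) cross=9.116; C₋=(1.9702,-4.8684) cross=-9.116
  mode - wants cross < 0 → take C=(1.9702,-4.8684) (cross=-9.116)
ex = (C−B)/|BC| = (-0.4530,-0.8915); ey = (0.8915,-0.4530)
P = B + 2.31·ex + -1.28·ey = (1.5946,-2.7819)

1.59 -2.78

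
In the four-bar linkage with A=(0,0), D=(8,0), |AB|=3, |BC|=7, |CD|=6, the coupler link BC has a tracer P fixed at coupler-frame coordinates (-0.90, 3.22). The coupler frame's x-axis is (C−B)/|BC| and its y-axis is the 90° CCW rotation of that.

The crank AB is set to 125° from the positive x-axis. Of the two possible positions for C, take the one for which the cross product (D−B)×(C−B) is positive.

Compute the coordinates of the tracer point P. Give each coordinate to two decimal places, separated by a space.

A=(0,0), D=(8.00,0)
B = A + 3.00·(cos125°, sin125°) = (-1.7207, 2.4575)
|BD| = 10.0265
circle(B,7.00) ∩ circle(D,6.00): a=5.6616, h=4.1167
  candidates: C₊=(4.7771,5.0609) cross=41.276; C₋=(2.7592,-2.9213) cross=-41.276
  mode + wants cross > 0 → take C=(4.7771,5.0609) (cross=41.276)
ex = (C−B)/|BC| = (0.9283,0.3719); ey = (-0.3719,0.9283)
P = B + -0.90·ex + 3.22·ey = (-3.7538,5.1117)

-3.75 5.11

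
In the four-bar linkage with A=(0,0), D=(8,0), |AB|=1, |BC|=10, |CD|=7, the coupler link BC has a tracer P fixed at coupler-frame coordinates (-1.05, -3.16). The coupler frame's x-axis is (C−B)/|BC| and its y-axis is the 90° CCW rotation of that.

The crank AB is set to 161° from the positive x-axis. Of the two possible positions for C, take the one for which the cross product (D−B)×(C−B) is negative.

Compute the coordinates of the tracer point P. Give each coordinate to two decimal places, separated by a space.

-3.92 -1.17

A=(0,0), D=(8.00,0)
B = A + 1.00·(cos161°, sin161°) = (-0.9455, 0.3256)
|BD| = 8.9514
circle(B,10.00) ∩ circle(D,7.00): a=7.3244, h=6.8083
  candidates: C₊=(6.6217,6.8630) cross=60.944; C₋=(6.1264,-6.7446) cross=-60.944
  mode - wants cross < 0 → take C=(6.1264,-6.7446) (cross=-60.944)
ex = (C−B)/|BC| = (0.7072,-0.7070); ey = (0.7070,0.7072)
P = B + -1.05·ex + -3.16·ey = (-3.9223,-1.1668)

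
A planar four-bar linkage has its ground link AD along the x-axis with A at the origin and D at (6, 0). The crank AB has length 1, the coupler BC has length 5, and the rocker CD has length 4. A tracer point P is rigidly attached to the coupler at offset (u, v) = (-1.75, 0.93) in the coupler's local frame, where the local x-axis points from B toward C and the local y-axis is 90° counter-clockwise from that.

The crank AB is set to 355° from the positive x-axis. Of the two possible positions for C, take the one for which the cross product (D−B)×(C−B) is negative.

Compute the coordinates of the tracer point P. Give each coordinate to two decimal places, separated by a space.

0.45 1.82

A=(0,0), D=(6.00,0)
B = A + 1.00·(cos355°, sin355°) = (0.9962, -0.0872)
|BD| = 5.0046
circle(B,5.00) ∩ circle(D,4.00): a=3.4015, h=3.6647
  candidates: C₊=(4.3333,3.6362) cross=18.340; C₋=(4.4610,-3.6921) cross=-18.340
  mode - wants cross < 0 → take C=(4.4610,-3.6921) (cross=-18.340)
ex = (C−B)/|BC| = (0.6930,-0.7210); ey = (0.7210,0.6930)
P = B + -1.75·ex + 0.93·ey = (0.4540,1.8190)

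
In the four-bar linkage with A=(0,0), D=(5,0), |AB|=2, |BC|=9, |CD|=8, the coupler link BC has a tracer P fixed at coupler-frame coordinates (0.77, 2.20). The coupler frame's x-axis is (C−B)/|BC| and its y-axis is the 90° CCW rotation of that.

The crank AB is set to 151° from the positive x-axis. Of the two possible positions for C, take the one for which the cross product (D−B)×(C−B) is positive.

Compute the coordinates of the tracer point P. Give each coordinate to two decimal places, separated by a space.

-2.96 2.96

A=(0,0), D=(5.00,0)
B = A + 2.00·(cos151°, sin151°) = (-1.7492, 0.9696)
|BD| = 6.8185
circle(B,9.00) ∩ circle(D,8.00): a=4.6559, h=7.7021
  candidates: C₊=(3.9546,7.9314) cross=52.517; C₋=(1.7640,-7.3163) cross=-52.517
  mode + wants cross > 0 → take C=(3.9546,7.9314) (cross=52.517)
ex = (C−B)/|BC| = (0.6338,0.7735); ey = (-0.7735,0.6338)
P = B + 0.77·ex + 2.20·ey = (-2.9630,2.9595)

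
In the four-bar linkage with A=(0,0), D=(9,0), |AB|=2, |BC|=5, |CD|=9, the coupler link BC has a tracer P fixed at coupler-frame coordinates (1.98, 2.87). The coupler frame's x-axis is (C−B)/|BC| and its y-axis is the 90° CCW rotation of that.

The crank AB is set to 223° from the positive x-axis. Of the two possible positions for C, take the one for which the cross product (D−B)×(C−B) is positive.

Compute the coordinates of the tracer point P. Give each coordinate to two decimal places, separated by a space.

-3.27 1.62

A=(0,0), D=(9.00,0)
B = A + 2.00·(cos223°, sin223°) = (-1.4627, -1.3640)
|BD| = 10.5512
circle(B,5.00) ∩ circle(D,9.00): a=2.6219, h=4.2574
  candidates: C₊=(0.5868,3.1966) cross=44.921; C₋=(1.6876,-5.2467) cross=-44.921
  mode + wants cross > 0 → take C=(0.5868,3.1966) (cross=44.921)
ex = (C−B)/|BC| = (0.4099,0.9121); ey = (-0.9121,0.4099)
P = B + 1.98·ex + 2.87·ey = (-3.2689,1.6184)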